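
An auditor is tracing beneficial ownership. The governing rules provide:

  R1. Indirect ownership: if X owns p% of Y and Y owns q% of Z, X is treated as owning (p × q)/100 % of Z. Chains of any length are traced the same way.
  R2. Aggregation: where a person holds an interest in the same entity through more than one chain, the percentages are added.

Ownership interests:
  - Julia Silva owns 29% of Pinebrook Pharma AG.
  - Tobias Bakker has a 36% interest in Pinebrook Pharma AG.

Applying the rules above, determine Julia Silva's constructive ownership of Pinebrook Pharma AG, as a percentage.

29%

Direct interest in Pinebrook Pharma AG: 29%.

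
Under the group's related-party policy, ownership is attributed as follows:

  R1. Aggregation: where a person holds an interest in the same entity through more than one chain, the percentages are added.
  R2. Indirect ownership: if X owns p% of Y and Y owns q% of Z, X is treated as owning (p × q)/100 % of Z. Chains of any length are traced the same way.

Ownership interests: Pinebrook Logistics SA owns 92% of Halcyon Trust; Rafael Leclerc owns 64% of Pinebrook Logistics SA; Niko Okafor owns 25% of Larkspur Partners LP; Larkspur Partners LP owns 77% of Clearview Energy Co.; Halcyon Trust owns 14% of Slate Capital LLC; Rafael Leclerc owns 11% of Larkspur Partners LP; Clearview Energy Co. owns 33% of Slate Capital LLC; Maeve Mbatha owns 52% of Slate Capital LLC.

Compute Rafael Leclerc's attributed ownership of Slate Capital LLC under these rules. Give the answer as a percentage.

11.0383%

Chain via Larkspur Partners LP → Clearview Energy Co. (R2): 11% × 77% × 33% = 2.7951% of Slate Capital LLC.
Chain via Pinebrook Logistics SA → Halcyon Trust (R2): 64% × 92% × 14% = 8.2432% of Slate Capital LLC.
Aggregating (R1): 2.7951% + 8.2432% = 11.0383%.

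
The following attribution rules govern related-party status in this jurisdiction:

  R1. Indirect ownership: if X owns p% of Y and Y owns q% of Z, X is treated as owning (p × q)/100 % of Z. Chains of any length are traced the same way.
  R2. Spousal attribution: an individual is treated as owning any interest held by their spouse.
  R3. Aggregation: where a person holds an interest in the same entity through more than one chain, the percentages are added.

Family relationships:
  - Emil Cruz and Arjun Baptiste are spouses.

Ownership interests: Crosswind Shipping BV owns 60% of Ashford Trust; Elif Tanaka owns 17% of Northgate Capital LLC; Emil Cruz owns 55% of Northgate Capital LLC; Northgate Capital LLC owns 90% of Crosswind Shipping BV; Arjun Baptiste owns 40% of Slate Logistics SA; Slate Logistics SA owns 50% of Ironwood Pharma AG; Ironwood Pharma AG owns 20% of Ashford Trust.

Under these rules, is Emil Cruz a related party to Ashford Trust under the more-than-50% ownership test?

No

By spousal attribution (R2), Emil Cruz is treated as owning Arjun Baptiste's 40% interest in Slate Logistics SA.
Chain via Northgate Capital LLC → Crosswind Shipping BV (R1): 55% × 90% × 60% = 29.7% of Ashford Trust.
Chain via Slate Logistics SA → Ironwood Pharma AG (R1): 40% × 50% × 20% = 4% of Ashford Trust.
Aggregating (R3): 29.7% + 4% = 33.7%.
33.7% does not exceed the 50% threshold, so Emil is not a related party to Ashford Trust.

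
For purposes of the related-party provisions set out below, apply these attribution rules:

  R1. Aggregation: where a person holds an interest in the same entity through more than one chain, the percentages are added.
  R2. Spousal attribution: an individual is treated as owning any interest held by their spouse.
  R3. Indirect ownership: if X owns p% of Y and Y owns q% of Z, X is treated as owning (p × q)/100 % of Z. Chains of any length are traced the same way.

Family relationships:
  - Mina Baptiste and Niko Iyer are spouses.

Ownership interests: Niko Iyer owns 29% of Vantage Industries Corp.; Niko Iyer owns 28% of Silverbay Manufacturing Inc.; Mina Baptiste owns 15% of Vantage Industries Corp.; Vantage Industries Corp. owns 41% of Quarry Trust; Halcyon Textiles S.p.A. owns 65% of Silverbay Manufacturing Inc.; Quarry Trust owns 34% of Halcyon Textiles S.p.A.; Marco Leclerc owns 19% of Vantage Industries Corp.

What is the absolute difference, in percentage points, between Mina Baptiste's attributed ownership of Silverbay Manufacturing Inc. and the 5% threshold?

26.98684

By spousal attribution (R2), Mina Baptiste is treated as also owning Niko Iyer's interest in Vantage Industries Corp, giving 15% + 29% = 44%.
By spousal attribution (R2), Mina Baptiste is treated as owning Niko Iyer's 28% interest in Silverbay Manufacturing Inc.
Chain via Vantage Industries Corp. → Quarry Trust → Halcyon Textiles S.p.A. (R3): 44% × 41% × 34% × 65% = 3.98684% of Silverbay Manufacturing Inc.
Direct interest in Silverbay Manufacturing Inc: 28%.
Aggregating (R1): 3.98684% + 28% = 31.98684%.
31.98684% exceeds the 5% threshold by 26.98684 percentage points.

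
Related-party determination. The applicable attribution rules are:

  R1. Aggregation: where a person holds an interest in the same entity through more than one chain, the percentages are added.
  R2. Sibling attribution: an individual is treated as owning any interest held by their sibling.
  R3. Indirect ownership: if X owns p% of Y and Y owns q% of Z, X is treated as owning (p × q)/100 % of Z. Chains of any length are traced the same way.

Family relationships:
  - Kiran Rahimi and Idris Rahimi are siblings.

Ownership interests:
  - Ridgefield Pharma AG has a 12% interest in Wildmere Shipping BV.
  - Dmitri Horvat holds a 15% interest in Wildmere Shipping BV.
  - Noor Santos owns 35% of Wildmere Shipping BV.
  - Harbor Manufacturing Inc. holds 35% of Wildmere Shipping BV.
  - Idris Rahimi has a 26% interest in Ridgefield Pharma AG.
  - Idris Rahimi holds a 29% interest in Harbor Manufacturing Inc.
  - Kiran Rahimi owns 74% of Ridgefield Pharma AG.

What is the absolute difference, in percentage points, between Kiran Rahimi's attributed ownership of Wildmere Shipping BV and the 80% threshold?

By sibling attribution (R2), Kiran Rahimi is treated as also owning Idris Rahimi's interest in Ridgefield Pharma AG, giving 74% + 26% = 100%.
By sibling attribution (R2), Kiran Rahimi is treated as owning Idris Rahimi's 29% interest in Harbor Manufacturing Inc.
Chain via Ridgefield Pharma AG (R3): 100% × 12% = 12% of Wildmere Shipping BV.
Chain via Harbor Manufacturing Inc. (R3): 29% × 35% = 10.15% of Wildmere Shipping BV.
Aggregating (R1): 12% + 10.15% = 22.15%.
22.15% falls short of the 80% threshold by 57.85 percentage points.

57.85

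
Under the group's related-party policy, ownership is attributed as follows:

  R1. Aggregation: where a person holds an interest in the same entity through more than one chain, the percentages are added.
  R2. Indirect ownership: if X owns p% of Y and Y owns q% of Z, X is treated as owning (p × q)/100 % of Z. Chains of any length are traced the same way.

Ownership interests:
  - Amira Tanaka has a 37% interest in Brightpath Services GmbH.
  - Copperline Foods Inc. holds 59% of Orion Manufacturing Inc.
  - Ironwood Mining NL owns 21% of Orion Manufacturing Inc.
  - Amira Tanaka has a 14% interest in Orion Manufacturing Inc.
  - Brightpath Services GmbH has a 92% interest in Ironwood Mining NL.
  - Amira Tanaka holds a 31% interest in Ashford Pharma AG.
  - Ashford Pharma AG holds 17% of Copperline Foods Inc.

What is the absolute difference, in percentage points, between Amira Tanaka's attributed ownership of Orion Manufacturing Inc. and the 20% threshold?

Chain via Brightpath Services GmbH → Ironwood Mining NL (R2): 37% × 92% × 21% = 7.1484% of Orion Manufacturing Inc.
Chain via Ashford Pharma AG → Copperline Foods Inc. (R2): 31% × 17% × 59% = 3.1093% of Orion Manufacturing Inc.
Direct interest in Orion Manufacturing Inc: 14%.
Aggregating (R1): 7.1484% + 3.1093% + 14% = 24.2577%.
24.2577% exceeds the 20% threshold by 4.2577 percentage points.

4.2577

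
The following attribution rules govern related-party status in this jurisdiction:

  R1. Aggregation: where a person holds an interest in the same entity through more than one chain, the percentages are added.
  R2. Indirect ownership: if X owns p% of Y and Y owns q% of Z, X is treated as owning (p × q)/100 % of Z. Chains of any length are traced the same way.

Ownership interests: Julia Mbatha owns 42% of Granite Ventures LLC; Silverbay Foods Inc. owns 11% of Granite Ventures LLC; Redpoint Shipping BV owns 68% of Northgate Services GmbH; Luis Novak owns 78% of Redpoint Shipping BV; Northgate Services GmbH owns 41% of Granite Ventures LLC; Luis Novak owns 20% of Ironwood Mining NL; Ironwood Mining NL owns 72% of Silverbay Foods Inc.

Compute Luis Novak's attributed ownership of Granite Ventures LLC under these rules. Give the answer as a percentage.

23.3304%

Chain via Redpoint Shipping BV → Northgate Services GmbH (R2): 78% × 68% × 41% = 21.7464% of Granite Ventures LLC.
Chain via Ironwood Mining NL → Silverbay Foods Inc. (R2): 20% × 72% × 11% = 1.584% of Granite Ventures LLC.
Aggregating (R1): 21.7464% + 1.584% = 23.3304%.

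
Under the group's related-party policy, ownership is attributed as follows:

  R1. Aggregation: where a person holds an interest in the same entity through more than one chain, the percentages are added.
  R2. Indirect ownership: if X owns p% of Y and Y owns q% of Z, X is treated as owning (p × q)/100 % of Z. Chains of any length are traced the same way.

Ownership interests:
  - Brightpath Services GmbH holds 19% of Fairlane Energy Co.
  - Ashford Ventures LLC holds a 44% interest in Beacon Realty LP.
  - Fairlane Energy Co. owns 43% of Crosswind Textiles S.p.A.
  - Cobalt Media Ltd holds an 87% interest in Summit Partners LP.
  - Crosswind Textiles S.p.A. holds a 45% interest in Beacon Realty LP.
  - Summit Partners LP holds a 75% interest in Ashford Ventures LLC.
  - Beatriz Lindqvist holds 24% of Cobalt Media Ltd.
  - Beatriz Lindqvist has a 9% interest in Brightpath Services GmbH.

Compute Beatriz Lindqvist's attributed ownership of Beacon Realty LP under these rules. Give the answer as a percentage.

Chain via Brightpath Services GmbH → Fairlane Energy Co. → Crosswind Textiles S.p.A. (R2): 9% × 19% × 43% × 45% = 0.330885% of Beacon Realty LP.
Chain via Cobalt Media Ltd → Summit Partners LP → Ashford Ventures LLC (R2): 24% × 87% × 75% × 44% = 6.8904% of Beacon Realty LP.
Aggregating (R1): 0.330885% + 6.8904% = 7.221285%.

7.221285%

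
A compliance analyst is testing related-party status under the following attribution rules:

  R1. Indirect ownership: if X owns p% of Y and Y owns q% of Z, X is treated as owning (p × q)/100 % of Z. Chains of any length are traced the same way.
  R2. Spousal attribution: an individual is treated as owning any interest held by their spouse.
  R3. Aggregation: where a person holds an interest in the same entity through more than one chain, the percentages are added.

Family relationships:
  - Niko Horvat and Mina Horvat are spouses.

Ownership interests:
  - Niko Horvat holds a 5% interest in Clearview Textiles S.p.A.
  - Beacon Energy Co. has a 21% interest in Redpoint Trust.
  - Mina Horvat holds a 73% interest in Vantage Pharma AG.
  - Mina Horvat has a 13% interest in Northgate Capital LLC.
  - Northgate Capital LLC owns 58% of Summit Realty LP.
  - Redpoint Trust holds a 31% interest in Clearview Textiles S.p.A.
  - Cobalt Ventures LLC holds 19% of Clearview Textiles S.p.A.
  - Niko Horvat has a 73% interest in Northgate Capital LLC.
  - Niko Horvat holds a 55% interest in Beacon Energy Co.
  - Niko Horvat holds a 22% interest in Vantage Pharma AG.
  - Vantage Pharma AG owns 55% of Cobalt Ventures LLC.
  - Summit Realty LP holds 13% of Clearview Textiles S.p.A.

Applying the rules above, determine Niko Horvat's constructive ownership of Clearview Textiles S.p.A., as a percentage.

By spousal attribution (R2), Niko Horvat is treated as also owning Mina Horvat's interest in Northgate Capital LLC, giving 73% + 13% = 86%.
By spousal attribution (R2), Niko Horvat is treated as also owning Mina Horvat's interest in Vantage Pharma AG, giving 22% + 73% = 95%.
Chain via Beacon Energy Co. → Redpoint Trust (R1): 55% × 21% × 31% = 3.5805% of Clearview Textiles S.p.A.
Chain via Northgate Capital LLC → Summit Realty LP (R1): 86% × 58% × 13% = 6.4844% of Clearview Textiles S.p.A.
Chain via Vantage Pharma AG → Cobalt Ventures LLC (R1): 95% × 55% × 19% = 9.9275% of Clearview Textiles S.p.A.
Direct interest in Clearview Textiles S.p.A: 5%.
Aggregating (R3): 3.5805% + 6.4844% + 9.9275% + 5% = 24.9924%.

24.9924%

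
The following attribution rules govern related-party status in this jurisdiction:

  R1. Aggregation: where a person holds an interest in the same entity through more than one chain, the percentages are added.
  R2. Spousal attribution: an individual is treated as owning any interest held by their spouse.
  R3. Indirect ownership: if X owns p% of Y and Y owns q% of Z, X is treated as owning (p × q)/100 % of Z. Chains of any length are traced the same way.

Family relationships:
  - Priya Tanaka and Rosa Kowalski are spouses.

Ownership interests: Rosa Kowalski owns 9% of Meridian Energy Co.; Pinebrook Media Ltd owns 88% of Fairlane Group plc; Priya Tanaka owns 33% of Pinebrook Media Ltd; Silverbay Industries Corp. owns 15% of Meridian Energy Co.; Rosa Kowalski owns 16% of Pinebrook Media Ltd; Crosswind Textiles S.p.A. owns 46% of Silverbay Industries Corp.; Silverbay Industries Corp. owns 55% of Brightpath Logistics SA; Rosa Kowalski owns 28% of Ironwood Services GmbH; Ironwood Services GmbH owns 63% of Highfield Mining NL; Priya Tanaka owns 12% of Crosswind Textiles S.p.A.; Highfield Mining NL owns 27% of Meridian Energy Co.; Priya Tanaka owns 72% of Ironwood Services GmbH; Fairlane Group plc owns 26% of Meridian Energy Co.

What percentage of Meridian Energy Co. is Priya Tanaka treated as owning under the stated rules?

38.0492%

By spousal attribution (R2), Priya Tanaka is treated as also owning Rosa Kowalski's interest in Pinebrook Media Ltd, giving 33% + 16% = 49%.
By spousal attribution (R2), Priya Tanaka is treated as also owning Rosa Kowalski's interest in Ironwood Services GmbH, giving 72% + 28% = 100%.
By spousal attribution (R2), Priya Tanaka is treated as owning Rosa Kowalski's 9% interest in Meridian Energy Co.
Chain via Crosswind Textiles S.p.A. → Silverbay Industries Corp. (R3): 12% × 46% × 15% = 0.828% of Meridian Energy Co.
Chain via Pinebrook Media Ltd → Fairlane Group plc (R3): 49% × 88% × 26% = 11.2112% of Meridian Energy Co.
Chain via Ironwood Services GmbH → Highfield Mining NL (R3): 100% × 63% × 27% = 17.01% of Meridian Energy Co.
Direct interest in Meridian Energy Co: 9%.
Aggregating (R1): 0.828% + 11.2112% + 17.01% + 9% = 38.0492%.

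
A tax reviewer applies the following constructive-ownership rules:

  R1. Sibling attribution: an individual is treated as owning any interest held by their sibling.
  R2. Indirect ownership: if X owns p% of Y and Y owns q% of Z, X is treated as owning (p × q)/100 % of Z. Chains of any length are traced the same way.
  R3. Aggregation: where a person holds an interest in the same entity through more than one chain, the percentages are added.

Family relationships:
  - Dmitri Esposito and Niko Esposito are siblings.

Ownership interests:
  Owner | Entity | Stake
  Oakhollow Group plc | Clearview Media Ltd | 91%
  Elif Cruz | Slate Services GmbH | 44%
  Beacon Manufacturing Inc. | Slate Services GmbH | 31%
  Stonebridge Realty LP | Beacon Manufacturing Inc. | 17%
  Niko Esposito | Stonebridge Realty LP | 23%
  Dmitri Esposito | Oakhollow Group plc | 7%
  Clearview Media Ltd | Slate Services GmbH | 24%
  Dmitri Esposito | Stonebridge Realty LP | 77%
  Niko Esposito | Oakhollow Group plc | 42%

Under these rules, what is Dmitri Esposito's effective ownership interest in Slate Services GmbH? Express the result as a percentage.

15.9716%

By sibling attribution (R1), Dmitri Esposito is treated as also owning Niko Esposito's interest in Stonebridge Realty LP, giving 77% + 23% = 100%.
By sibling attribution (R1), Dmitri Esposito is treated as also owning Niko Esposito's interest in Oakhollow Group plc, giving 7% + 42% = 49%.
Chain via Stonebridge Realty LP → Beacon Manufacturing Inc. (R2): 100% × 17% × 31% = 5.27% of Slate Services GmbH.
Chain via Oakhollow Group plc → Clearview Media Ltd (R2): 49% × 91% × 24% = 10.7016% of Slate Services GmbH.
Aggregating (R3): 5.27% + 10.7016% = 15.9716%.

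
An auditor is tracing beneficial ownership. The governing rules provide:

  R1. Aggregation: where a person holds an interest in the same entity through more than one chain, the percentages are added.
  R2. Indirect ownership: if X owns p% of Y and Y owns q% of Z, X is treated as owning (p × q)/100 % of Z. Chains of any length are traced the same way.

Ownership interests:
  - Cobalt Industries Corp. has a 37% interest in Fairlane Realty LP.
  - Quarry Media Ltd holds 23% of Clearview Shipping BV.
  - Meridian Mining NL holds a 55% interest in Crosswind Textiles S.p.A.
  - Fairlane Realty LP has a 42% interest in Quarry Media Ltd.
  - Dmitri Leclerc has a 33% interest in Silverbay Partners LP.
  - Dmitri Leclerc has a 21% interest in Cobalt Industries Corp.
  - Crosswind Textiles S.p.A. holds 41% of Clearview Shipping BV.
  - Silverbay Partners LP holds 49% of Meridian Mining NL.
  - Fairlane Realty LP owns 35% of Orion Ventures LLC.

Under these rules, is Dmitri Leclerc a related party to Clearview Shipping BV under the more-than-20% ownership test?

No

Chain via Cobalt Industries Corp. → Fairlane Realty LP → Quarry Media Ltd (R2): 21% × 37% × 42% × 23% = 0.750582% of Clearview Shipping BV.
Chain via Silverbay Partners LP → Meridian Mining NL → Crosswind Textiles S.p.A. (R2): 33% × 49% × 55% × 41% = 3.646335% of Clearview Shipping BV.
Aggregating (R1): 0.750582% + 3.646335% = 4.396917%.
4.396917% does not exceed the 20% threshold, so Dmitri is not a related party to Clearview Shipping BV.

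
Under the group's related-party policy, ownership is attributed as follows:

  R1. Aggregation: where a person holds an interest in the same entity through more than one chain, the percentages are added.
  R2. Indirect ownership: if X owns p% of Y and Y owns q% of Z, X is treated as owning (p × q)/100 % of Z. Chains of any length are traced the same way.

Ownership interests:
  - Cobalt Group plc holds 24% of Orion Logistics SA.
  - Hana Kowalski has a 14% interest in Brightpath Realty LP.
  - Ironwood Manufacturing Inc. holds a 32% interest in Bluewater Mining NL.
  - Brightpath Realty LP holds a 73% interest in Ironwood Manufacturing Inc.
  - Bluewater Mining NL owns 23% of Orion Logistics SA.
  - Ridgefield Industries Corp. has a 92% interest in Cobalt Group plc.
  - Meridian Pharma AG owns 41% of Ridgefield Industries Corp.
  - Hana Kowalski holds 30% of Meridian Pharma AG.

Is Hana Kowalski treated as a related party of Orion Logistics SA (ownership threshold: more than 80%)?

No

Chain via Meridian Pharma AG → Ridgefield Industries Corp. → Cobalt Group plc (R2): 30% × 41% × 92% × 24% = 2.71584% of Orion Logistics SA.
Chain via Brightpath Realty LP → Ironwood Manufacturing Inc. → Bluewater Mining NL (R2): 14% × 73% × 32% × 23% = 0.752192% of Orion Logistics SA.
Aggregating (R1): 2.71584% + 0.752192% = 3.468032%.
3.468032% does not exceed the 80% threshold, so Hana is not a related party to Orion Logistics SA.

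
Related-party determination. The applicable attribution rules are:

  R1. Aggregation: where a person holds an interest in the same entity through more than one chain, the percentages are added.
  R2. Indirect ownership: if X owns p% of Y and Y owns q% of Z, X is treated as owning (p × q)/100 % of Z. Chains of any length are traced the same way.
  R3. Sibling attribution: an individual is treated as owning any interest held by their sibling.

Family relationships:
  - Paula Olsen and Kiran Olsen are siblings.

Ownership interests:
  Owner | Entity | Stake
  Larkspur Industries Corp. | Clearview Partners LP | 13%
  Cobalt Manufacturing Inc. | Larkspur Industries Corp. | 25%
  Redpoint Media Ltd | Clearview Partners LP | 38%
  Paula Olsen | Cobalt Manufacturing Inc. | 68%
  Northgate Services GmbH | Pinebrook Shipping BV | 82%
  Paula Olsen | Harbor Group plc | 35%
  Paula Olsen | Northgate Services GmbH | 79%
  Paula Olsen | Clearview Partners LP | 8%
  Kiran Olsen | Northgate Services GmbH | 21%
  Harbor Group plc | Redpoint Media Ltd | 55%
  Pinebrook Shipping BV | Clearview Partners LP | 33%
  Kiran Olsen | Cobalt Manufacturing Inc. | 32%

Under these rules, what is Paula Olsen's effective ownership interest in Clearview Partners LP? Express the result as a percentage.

45.625%

By sibling attribution (R3), Paula Olsen is treated as also owning Kiran Olsen's interest in Cobalt Manufacturing Inc, giving 68% + 32% = 100%.
By sibling attribution (R3), Paula Olsen is treated as also owning Kiran Olsen's interest in Northgate Services GmbH, giving 79% + 21% = 100%.
Chain via Cobalt Manufacturing Inc. → Larkspur Industries Corp. (R2): 100% × 25% × 13% = 3.25% of Clearview Partners LP.
Chain via Northgate Services GmbH → Pinebrook Shipping BV (R2): 100% × 82% × 33% = 27.06% of Clearview Partners LP.
Chain via Harbor Group plc → Redpoint Media Ltd (R2): 35% × 55% × 38% = 7.315% of Clearview Partners LP.
Direct interest in Clearview Partners LP: 8%.
Aggregating (R1): 3.25% + 27.06% + 7.315% + 8% = 45.625%.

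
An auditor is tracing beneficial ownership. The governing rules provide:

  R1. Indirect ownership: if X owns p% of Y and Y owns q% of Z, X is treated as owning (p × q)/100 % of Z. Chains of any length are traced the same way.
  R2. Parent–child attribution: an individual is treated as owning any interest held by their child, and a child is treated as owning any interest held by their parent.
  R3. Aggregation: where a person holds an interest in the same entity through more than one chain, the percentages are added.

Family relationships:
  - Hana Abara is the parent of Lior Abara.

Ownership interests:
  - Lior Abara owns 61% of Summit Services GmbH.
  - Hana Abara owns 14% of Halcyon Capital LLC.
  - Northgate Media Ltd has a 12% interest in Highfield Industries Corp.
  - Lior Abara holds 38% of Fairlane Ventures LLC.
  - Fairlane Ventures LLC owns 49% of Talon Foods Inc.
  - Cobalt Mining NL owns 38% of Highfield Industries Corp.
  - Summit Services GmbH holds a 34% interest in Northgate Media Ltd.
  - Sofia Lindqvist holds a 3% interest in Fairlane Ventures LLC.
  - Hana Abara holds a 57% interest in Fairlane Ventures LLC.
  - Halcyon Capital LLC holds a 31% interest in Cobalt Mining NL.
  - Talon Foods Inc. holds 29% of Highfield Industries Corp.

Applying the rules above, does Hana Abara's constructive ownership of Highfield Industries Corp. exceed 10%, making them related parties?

By parent–child attribution (R2), Hana Abara is treated as also owning Lior Abara's interest in Fairlane Ventures LLC, giving 57% + 38% = 95%.
By parent–child attribution (R2), Hana Abara is treated as owning Lior Abara's 61% interest in Summit Services GmbH.
Chain via Halcyon Capital LLC → Cobalt Mining NL (R1): 14% × 31% × 38% = 1.6492% of Highfield Industries Corp.
Chain via Fairlane Ventures LLC → Talon Foods Inc. (R1): 95% × 49% × 29% = 13.4995% of Highfield Industries Corp.
Chain via Summit Services GmbH → Northgate Media Ltd (R1): 61% × 34% × 12% = 2.4888% of Highfield Industries Corp.
Aggregating (R3): 1.6492% + 13.4995% + 2.4888% = 17.6375%.
17.6375% exceeds the 10% threshold, so Hana is a related party to Highfield Industries Corp.

Yes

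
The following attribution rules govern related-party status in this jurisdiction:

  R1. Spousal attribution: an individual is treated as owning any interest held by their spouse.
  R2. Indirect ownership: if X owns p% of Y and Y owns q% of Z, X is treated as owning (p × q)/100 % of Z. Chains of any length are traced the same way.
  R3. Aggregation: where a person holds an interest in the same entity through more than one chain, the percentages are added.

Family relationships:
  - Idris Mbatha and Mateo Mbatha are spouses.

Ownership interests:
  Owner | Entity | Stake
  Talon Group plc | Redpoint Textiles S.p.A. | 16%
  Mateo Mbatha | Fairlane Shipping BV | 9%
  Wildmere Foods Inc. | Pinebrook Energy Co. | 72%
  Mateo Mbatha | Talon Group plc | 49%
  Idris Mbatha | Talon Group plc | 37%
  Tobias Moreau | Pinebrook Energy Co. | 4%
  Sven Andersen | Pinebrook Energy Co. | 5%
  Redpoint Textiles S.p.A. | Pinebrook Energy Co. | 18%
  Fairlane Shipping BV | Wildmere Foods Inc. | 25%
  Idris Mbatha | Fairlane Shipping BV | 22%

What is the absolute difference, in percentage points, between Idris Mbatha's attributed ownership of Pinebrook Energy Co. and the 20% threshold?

By spousal attribution (R1), Idris Mbatha is treated as also owning Mateo Mbatha's interest in Fairlane Shipping BV, giving 22% + 9% = 31%.
By spousal attribution (R1), Idris Mbatha is treated as also owning Mateo Mbatha's interest in Talon Group plc, giving 37% + 49% = 86%.
Chain via Fairlane Shipping BV → Wildmere Foods Inc. (R2): 31% × 25% × 72% = 5.58% of Pinebrook Energy Co.
Chain via Talon Group plc → Redpoint Textiles S.p.A. (R2): 86% × 16% × 18% = 2.4768% of Pinebrook Energy Co.
Aggregating (R3): 5.58% + 2.4768% = 8.0568%.
8.0568% falls short of the 20% threshold by 11.9432 percentage points.

11.9432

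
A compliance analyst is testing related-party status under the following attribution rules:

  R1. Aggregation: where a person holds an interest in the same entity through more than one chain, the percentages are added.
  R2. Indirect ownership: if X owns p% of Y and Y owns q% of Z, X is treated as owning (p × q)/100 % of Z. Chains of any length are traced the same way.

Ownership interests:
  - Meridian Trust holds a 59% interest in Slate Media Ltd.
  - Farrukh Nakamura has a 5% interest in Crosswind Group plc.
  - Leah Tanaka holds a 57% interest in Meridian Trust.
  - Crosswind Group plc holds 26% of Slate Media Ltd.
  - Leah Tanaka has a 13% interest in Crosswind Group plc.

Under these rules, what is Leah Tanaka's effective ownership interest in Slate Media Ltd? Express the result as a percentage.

37.01%

Chain via Meridian Trust (R2): 57% × 59% = 33.63% of Slate Media Ltd.
Chain via Crosswind Group plc (R2): 13% × 26% = 3.38% of Slate Media Ltd.
Aggregating (R1): 33.63% + 3.38% = 37.01%.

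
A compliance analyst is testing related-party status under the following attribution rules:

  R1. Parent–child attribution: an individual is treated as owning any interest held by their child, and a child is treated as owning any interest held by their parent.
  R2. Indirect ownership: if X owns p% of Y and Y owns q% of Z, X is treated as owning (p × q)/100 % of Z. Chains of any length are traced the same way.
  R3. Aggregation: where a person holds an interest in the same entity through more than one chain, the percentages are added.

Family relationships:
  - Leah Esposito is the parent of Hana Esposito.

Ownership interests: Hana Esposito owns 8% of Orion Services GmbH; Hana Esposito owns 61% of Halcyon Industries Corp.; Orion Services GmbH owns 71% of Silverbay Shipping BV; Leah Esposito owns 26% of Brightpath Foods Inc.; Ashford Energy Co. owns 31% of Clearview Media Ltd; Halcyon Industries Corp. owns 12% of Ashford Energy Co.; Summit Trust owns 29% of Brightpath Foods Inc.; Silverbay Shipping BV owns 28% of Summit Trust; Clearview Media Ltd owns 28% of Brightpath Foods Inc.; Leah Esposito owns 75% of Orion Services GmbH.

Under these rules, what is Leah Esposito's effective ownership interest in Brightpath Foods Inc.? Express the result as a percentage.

By parent–child attribution (R1), Leah Esposito is treated as also owning Hana Esposito's interest in Orion Services GmbH, giving 75% + 8% = 83%.
By parent–child attribution (R1), Leah Esposito is treated as owning Hana Esposito's 61% interest in Halcyon Industries Corp.
Chain via Orion Services GmbH → Silverbay Shipping BV → Summit Trust (R2): 83% × 71% × 28% × 29% = 4.785116% of Brightpath Foods Inc.
Direct interest in Brightpath Foods Inc: 26%.
Chain via Halcyon Industries Corp. → Ashford Energy Co. → Clearview Media Ltd (R2): 61% × 12% × 31% × 28% = 0.635376% of Brightpath Foods Inc.
Aggregating (R3): 4.785116% + 26% + 0.635376% = 31.420492%.

31.420492%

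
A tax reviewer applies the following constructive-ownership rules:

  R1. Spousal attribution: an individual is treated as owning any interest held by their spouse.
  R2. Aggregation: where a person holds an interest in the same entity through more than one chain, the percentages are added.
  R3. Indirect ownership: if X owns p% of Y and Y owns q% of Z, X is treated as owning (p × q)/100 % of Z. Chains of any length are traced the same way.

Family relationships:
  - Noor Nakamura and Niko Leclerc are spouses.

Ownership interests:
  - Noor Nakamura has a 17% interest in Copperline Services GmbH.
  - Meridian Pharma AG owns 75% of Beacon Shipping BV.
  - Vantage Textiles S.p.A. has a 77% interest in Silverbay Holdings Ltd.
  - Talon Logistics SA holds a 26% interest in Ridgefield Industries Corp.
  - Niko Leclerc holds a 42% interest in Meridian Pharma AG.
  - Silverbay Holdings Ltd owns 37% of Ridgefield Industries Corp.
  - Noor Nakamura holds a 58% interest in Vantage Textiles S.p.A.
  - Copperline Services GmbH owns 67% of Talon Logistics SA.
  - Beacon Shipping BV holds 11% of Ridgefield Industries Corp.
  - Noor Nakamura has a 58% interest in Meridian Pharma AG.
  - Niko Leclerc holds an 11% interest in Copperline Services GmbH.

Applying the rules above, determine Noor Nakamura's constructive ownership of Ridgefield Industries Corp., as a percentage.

By spousal attribution (R1), Noor Nakamura is treated as also owning Niko Leclerc's interest in Meridian Pharma AG, giving 58% + 42% = 100%.
By spousal attribution (R1), Noor Nakamura is treated as also owning Niko Leclerc's interest in Copperline Services GmbH, giving 17% + 11% = 28%.
Chain via Meridian Pharma AG → Beacon Shipping BV (R3): 100% × 75% × 11% = 8.25% of Ridgefield Industries Corp.
Chain via Vantage Textiles S.p.A. → Silverbay Holdings Ltd (R3): 58% × 77% × 37% = 16.5242% of Ridgefield Industries Corp.
Chain via Copperline Services GmbH → Talon Logistics SA (R3): 28% × 67% × 26% = 4.8776% of Ridgefield Industries Corp.
Aggregating (R2): 8.25% + 16.5242% + 4.8776% = 29.6518%.

29.6518%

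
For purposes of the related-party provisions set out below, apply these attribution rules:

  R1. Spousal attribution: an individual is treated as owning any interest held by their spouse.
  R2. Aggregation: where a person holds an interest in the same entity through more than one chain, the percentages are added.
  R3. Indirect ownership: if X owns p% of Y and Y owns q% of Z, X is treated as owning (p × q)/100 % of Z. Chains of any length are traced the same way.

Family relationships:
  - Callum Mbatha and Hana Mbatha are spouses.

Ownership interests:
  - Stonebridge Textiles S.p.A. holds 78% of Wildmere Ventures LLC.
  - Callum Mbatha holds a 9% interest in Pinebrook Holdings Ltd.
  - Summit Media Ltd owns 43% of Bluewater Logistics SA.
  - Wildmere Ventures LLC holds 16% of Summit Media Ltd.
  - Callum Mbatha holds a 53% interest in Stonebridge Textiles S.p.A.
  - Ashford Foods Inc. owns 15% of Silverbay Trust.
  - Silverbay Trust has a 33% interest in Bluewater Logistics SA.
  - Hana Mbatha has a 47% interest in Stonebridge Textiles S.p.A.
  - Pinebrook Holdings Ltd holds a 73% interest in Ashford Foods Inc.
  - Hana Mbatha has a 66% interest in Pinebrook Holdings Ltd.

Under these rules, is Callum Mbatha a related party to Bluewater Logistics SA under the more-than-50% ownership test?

No

By spousal attribution (R1), Callum Mbatha is treated as also owning Hana Mbatha's interest in Stonebridge Textiles S.p.A, giving 53% + 47% = 100%.
By spousal attribution (R1), Callum Mbatha is treated as also owning Hana Mbatha's interest in Pinebrook Holdings Ltd, giving 9% + 66% = 75%.
Chain via Stonebridge Textiles S.p.A. → Wildmere Ventures LLC → Summit Media Ltd (R3): 100% × 78% × 16% × 43% = 5.3664% of Bluewater Logistics SA.
Chain via Pinebrook Holdings Ltd → Ashford Foods Inc. → Silverbay Trust (R3): 75% × 73% × 15% × 33% = 2.710125% of Bluewater Logistics SA.
Aggregating (R2): 5.3664% + 2.710125% = 8.076525%.
8.076525% does not exceed the 50% threshold, so Callum is not a related party to Bluewater Logistics SA.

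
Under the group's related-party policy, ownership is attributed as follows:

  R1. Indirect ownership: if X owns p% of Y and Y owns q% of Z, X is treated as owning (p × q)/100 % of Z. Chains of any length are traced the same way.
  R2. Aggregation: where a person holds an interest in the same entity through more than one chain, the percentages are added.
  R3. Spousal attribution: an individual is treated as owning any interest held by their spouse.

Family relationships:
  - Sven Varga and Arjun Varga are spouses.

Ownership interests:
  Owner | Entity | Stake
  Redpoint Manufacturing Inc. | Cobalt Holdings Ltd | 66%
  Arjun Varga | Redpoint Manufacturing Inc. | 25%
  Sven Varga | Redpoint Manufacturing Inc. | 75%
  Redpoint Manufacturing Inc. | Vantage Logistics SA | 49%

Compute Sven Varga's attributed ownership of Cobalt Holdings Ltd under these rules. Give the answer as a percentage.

By spousal attribution (R3), Sven Varga is treated as also owning Arjun Varga's interest in Redpoint Manufacturing Inc, giving 75% + 25% = 100%.
Chain via Redpoint Manufacturing Inc. (R1): 100% × 66% = 66% of Cobalt Holdings Ltd.

66%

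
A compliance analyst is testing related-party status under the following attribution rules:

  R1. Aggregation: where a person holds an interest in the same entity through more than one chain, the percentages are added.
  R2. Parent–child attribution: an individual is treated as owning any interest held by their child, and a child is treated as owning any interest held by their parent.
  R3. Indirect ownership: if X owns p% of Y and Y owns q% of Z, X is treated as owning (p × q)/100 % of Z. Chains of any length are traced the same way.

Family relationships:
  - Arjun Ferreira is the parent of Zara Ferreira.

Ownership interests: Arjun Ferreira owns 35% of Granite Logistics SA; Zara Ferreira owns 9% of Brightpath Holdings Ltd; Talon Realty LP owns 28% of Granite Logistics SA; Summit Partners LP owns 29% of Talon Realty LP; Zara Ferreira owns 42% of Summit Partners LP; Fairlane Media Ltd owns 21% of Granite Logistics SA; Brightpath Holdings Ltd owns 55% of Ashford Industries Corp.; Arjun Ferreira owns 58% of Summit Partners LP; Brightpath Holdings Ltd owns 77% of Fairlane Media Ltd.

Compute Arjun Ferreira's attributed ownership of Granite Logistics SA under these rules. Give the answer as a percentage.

By parent–child attribution (R2), Arjun Ferreira is treated as also owning Zara Ferreira's interest in Summit Partners LP, giving 58% + 42% = 100%.
By parent–child attribution (R2), Arjun Ferreira is treated as owning Zara Ferreira's 9% interest in Brightpath Holdings Ltd.
Chain via Summit Partners LP → Talon Realty LP (R3): 100% × 29% × 28% = 8.12% of Granite Logistics SA.
Direct interest in Granite Logistics SA: 35%.
Chain via Brightpath Holdings Ltd → Fairlane Media Ltd (R3): 9% × 77% × 21% = 1.4553% of Granite Logistics SA.
Aggregating (R1): 8.12% + 35% + 1.4553% = 44.5753%.

44.5753%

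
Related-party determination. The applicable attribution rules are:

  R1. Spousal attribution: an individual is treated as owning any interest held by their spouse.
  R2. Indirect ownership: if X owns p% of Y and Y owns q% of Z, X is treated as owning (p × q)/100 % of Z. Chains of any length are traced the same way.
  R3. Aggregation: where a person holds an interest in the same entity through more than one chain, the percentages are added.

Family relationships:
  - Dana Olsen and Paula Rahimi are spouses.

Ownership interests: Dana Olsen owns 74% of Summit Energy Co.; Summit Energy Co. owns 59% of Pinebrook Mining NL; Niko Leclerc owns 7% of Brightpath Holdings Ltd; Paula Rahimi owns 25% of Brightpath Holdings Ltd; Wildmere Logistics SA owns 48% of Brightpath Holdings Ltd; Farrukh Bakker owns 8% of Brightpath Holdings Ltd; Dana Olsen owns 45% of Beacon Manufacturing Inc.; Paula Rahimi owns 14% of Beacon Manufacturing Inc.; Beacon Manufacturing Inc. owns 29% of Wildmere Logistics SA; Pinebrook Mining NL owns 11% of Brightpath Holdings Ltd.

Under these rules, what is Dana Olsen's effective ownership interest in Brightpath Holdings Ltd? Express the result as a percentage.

By spousal attribution (R1), Dana Olsen is treated as also owning Paula Rahimi's interest in Beacon Manufacturing Inc, giving 45% + 14% = 59%.
By spousal attribution (R1), Dana Olsen is treated as owning Paula Rahimi's 25% interest in Brightpath Holdings Ltd.
Chain via Summit Energy Co. → Pinebrook Mining NL (R2): 74% × 59% × 11% = 4.8026% of Brightpath Holdings Ltd.
Chain via Beacon Manufacturing Inc. → Wildmere Logistics SA (R2): 59% × 29% × 48% = 8.2128% of Brightpath Holdings Ltd.
Direct interest in Brightpath Holdings Ltd: 25%.
Aggregating (R3): 4.8026% + 8.2128% + 25% = 38.0154%.

38.0154%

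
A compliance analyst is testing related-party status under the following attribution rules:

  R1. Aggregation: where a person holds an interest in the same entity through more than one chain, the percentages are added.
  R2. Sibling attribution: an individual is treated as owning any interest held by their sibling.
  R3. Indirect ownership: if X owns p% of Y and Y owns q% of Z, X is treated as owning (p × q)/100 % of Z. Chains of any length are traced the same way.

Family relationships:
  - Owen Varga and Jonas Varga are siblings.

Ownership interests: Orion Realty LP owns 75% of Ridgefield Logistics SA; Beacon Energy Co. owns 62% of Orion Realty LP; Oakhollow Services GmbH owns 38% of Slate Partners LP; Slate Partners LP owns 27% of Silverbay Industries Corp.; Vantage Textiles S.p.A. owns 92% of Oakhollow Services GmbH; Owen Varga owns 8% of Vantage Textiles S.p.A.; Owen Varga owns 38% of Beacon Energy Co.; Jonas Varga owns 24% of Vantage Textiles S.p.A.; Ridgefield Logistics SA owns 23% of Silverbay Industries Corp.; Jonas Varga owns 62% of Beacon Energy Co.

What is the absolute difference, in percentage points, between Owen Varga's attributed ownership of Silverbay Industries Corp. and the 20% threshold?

By sibling attribution (R2), Owen Varga is treated as also owning Jonas Varga's interest in Vantage Textiles S.p.A, giving 8% + 24% = 32%.
By sibling attribution (R2), Owen Varga is treated as also owning Jonas Varga's interest in Beacon Energy Co, giving 38% + 62% = 100%.
Chain via Vantage Textiles S.p.A. → Oakhollow Services GmbH → Slate Partners LP (R3): 32% × 92% × 38% × 27% = 3.020544% of Silverbay Industries Corp.
Chain via Beacon Energy Co. → Orion Realty LP → Ridgefield Logistics SA (R3): 100% × 62% × 75% × 23% = 10.695% of Silverbay Industries Corp.
Aggregating (R1): 3.020544% + 10.695% = 13.715544%.
13.715544% falls short of the 20% threshold by 6.284456 percentage points.

6.284456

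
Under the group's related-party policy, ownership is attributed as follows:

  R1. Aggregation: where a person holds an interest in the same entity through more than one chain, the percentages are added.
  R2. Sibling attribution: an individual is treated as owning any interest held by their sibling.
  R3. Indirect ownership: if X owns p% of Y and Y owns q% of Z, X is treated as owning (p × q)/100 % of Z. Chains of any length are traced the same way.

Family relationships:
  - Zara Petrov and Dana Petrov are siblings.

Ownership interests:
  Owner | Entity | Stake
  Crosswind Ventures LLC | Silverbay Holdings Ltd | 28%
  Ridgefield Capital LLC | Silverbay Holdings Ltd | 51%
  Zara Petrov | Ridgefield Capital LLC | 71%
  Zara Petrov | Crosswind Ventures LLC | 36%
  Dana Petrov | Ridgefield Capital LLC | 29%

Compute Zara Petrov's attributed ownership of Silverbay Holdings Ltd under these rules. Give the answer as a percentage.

61.08%

By sibling attribution (R2), Zara Petrov is treated as also owning Dana Petrov's interest in Ridgefield Capital LLC, giving 71% + 29% = 100%.
Chain via Crosswind Ventures LLC (R3): 36% × 28% = 10.08% of Silverbay Holdings Ltd.
Chain via Ridgefield Capital LLC (R3): 100% × 51% = 51% of Silverbay Holdings Ltd.
Aggregating (R1): 10.08% + 51% = 61.08%.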